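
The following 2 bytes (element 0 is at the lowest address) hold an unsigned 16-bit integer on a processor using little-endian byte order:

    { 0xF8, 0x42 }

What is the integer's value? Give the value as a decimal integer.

17144

Little-endian: lowest address holds the least-significant byte.
Reassemble most-significant byte first: 42 F8 → 0x42F8.
0x42F8 = 17144.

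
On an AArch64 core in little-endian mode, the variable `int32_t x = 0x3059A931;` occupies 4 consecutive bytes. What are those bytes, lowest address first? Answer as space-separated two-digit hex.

31 A9 59 30

Split into bytes (most-significant first): 30 59 A9 31.
Little-endian: lowest address holds the least-significant byte.
So at ascending addresses the bytes are 31 A9 59 30.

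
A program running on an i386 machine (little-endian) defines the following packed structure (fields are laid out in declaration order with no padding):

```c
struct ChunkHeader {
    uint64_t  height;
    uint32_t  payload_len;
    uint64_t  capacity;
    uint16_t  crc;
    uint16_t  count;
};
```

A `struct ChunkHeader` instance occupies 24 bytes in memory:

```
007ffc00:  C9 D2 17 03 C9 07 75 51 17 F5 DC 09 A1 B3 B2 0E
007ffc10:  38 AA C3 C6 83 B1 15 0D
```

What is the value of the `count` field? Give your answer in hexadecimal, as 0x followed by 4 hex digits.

0x0D15

`count` follows `height` (8 B), `payload_len` (4 B), `capacity` (8 B), `crc` (2 B), so it starts at offset 8 + 4 + 8 + 2 = 22 and occupies 2 bytes.
Bytes at offsets 22..23: 15 0D.
Little-endian stores the least-significant byte at the lowest address.
Reassemble most-significant byte first: 0D 15 → 0x0D15.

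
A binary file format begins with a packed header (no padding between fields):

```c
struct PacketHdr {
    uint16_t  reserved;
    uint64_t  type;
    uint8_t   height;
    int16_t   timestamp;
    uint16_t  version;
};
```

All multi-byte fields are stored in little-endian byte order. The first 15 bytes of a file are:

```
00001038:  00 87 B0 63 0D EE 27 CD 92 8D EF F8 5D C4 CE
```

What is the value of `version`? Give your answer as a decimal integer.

`version` follows `reserved` (2 B), `type` (8 B), `height` (1 B), `timestamp` (2 B), so it starts at offset 2 + 8 + 1 + 2 = 13 and occupies 2 bytes.
Bytes at offsets 13..14: C4 CE.
Little-endian stores the least-significant byte at the lowest address.
Reassemble most-significant byte first: CE C4 → 0xCEC4.
0xCEC4 = 52932.

52932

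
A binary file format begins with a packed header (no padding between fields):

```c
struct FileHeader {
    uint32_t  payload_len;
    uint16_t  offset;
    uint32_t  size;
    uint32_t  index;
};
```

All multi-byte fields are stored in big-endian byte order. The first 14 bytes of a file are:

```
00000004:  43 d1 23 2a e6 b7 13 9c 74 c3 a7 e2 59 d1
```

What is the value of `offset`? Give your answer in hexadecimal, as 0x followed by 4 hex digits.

`offset` follows `payload_len` (4 bytes), so it starts at byte offset 4 and occupies 2 bytes.
Bytes at offsets 4..5: E6 B7.
Big-endian stores the most-significant byte at the lowest address.
The bytes are already most-significant first: 0xE6B7.

0xE6B7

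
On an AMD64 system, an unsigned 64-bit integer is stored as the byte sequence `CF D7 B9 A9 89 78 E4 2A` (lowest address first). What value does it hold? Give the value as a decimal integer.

3090727776936384463

Little-endian stores the least-significant byte at the lowest address.
Reassemble most-significant byte first: 2A E4 78 89 A9 B9 D7 CF → 0x2AE47889A9B9D7CF.
0x2AE47889A9B9D7CF = 3090727776936384463.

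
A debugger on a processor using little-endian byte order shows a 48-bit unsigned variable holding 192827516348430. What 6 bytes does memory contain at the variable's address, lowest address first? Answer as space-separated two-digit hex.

192827516348430 in hexadecimal, padded to 48 bits, is 0xAF60279D680E.
Split into bytes (most-significant first): AF 60 27 9D 68 0E.
Little-endian: lowest address holds the least-significant byte.
So at ascending addresses the bytes are 0E 68 9D 27 60 AF.

0E 68 9D 27 60 AF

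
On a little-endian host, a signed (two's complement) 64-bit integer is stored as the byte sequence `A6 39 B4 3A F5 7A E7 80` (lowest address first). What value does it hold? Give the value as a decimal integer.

In little-endian order the low byte comes first in memory.
Reassemble most-significant byte first: 80 E7 7A F5 3A B4 39 A6 → 0x80E77AF53AB439A6.
Top bit is set, so as a signed 64-bit value this is 0x80E77AF53AB439A6 − 2^64 = -9158216123564148314.

-9158216123564148314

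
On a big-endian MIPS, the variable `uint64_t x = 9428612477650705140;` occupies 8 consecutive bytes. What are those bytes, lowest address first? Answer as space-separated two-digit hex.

82 D9 29 17 EF 2F 9A F4

9428612477650705140 in hexadecimal, padded to 64 bits, is 0x82D92917EF2F9AF4.
Split into bytes (most-significant first): 82 D9 29 17 EF 2F 9A F4.
Big-endian: lowest address holds the most-significant byte.
So the memory order matches the most-significant-first order: 82 D9 29 17 EF 2F 9A F4.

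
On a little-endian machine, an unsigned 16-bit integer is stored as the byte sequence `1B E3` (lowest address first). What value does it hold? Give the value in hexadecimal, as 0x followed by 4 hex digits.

In little-endian order the low byte comes first in memory.
Reassemble most-significant byte first: E3 1B → 0xE31B.

0xE31B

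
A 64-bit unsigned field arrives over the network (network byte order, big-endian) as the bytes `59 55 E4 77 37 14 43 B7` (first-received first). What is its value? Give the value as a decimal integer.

6437302443072308151

In big-endian order the high byte comes first in memory.
The bytes are already most-significant first: 0x5955E477371443B7.
0x5955E477371443B7 = 6437302443072308151.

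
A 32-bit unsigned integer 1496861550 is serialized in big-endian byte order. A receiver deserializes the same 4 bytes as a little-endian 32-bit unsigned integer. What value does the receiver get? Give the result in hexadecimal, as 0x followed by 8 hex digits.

1496861550 in 32-bit hexadecimal is 0x59384B6E.
Stored big-endian, the bytes at ascending addresses are 59 38 4B 6E.
Read back as little-endian, the first byte is least significant, giving 0x6E4B3859.

0x6E4B3859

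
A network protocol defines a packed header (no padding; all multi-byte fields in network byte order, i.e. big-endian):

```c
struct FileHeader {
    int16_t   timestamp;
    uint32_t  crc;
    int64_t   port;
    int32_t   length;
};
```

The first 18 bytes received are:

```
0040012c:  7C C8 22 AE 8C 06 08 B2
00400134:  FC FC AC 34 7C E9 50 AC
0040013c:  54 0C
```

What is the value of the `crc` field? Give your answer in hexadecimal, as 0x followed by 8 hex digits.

0x22AE8C06

`crc` follows `timestamp` (2 bytes), so it starts at byte offset 2 and occupies 4 bytes.
Bytes at offsets 2..5: 22 AE 8C 06.
Big-endian stores the most-significant byte at the lowest address.
The bytes are already most-significant first: 0x22AE8C06.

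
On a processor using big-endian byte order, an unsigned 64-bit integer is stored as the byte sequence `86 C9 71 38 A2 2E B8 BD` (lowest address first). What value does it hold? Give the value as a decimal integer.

9712418559454263485

Big-endian stores the most-significant byte at the lowest address.
The bytes are already most-significant first: 0x86C97138A22EB8BD.
0x86C97138A22EB8BD = 9712418559454263485.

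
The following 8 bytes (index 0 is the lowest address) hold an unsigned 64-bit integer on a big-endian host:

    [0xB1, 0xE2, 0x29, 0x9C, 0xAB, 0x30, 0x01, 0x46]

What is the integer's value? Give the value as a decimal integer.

Big-endian: lowest address holds the most-significant byte.
The bytes are already most-significant first: 0xB1E2299CAB300146.
0xB1E2299CAB300146 = 12817853242313539910.

12817853242313539910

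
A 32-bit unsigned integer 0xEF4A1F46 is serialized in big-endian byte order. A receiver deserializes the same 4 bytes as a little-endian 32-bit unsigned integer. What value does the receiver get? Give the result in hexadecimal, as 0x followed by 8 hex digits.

Stored big-endian, the bytes at ascending addresses are EF 4A 1F 46.
Read back as little-endian, the first byte is least significant, giving 0x461F4AEF.

0x461F4AEF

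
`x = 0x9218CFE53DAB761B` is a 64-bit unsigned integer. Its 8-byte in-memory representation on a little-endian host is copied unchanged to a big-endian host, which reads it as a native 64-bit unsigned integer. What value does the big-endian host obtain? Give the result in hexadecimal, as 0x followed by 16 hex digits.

0x1B76AB3DE5CF1892

Stored little-endian, the bytes at ascending addresses are 1B 76 AB 3D E5 CF 18 92.
Read back as big-endian, the last byte is least significant, giving 0x1B76AB3DE5CF1892.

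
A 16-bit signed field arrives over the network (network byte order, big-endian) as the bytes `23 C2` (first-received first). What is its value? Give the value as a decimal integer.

9154

Big-endian: lowest address holds the most-significant byte.
The bytes are already most-significant first: 0x23C2.
0x23C2 = 9154.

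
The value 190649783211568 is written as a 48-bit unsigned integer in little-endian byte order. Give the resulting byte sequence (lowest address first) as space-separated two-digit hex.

30 D6 9A 1C 65 AD

190649783211568 in hexadecimal, padded to 48 bits, is 0xAD651C9AD630.
Split into bytes (most-significant first): AD 65 1C 9A D6 30.
In little-endian order the low byte comes first in memory.
So at ascending addresses the bytes are 30 D6 9A 1C 65 AD.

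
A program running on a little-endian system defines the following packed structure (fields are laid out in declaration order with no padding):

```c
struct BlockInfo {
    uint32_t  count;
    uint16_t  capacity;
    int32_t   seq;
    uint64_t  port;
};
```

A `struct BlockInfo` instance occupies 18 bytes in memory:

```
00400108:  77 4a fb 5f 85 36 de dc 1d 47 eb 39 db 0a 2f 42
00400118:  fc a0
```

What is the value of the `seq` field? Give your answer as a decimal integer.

1193139422

`seq` follows `count` (4 B), `capacity` (2 B), so it starts at offset 4 + 2 = 6 and occupies 4 bytes.
Bytes at offsets 6..9: DE DC 1D 47.
Little-endian: lowest address holds the least-significant byte.
Reassemble most-significant byte first: 47 1D DC DE → 0x471DDCDE.
0x471DDCDE = 1193139422.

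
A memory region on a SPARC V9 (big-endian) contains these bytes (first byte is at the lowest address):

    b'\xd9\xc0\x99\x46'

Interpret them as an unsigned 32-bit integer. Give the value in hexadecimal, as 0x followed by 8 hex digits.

0xD9C09946

Big-endian: lowest address holds the most-significant byte.
The bytes are already most-significant first: 0xD9C09946.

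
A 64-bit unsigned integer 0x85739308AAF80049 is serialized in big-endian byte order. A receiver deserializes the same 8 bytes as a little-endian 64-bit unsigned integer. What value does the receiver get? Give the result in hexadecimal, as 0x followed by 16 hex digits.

0x4900F8AA08937385

Stored big-endian, the bytes at ascending addresses are 85 73 93 08 AA F8 00 49.
Read back as little-endian, the first byte is least significant, giving 0x4900F8AA08937385.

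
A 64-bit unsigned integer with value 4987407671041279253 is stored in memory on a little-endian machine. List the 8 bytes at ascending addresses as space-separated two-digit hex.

15 45 79 36 DA D4 36 45

4987407671041279253 in hexadecimal, padded to 64 bits, is 0x4536D4DA36794515.
Split into bytes (most-significant first): 45 36 D4 DA 36 79 45 15.
Little-endian: lowest address holds the least-significant byte.
So at ascending addresses the bytes are 15 45 79 36 DA D4 36 45.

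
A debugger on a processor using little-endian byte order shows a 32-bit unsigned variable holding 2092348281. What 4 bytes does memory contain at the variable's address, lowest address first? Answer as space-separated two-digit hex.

79 B3 B6 7C

2092348281 in hexadecimal, padded to 32 bits, is 0x7CB6B379.
Split into bytes (most-significant first): 7C B6 B3 79.
Little-endian stores the least-significant byte at the lowest address.
So at ascending addresses the bytes are 79 B3 B6 7C.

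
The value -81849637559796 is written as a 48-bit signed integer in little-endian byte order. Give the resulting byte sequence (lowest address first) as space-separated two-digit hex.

0C A2 6D E5 8E B5

Two's complement of -81849637559796 in 48 bits: 81849637559796 = 0x4A711A925DF4; invert → 0xB58EE56DA20B; add 1 → 0xB58EE56DA20C.
Split into bytes (most-significant first): B5 8E E5 6D A2 0C.
In little-endian order the low byte comes first in memory.
So at ascending addresses the bytes are 0C A2 6D E5 8E B5.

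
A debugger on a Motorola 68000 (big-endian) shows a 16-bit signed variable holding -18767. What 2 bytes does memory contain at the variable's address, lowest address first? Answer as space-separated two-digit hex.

B6 B1

Two's complement of -18767 in 16 bits: 18767 = 0x494F; invert → 0xB6B0; add 1 → 0xB6B1.
Split into bytes (most-significant first): B6 B1.
In big-endian order the high byte comes first in memory.
So the memory order matches the most-significant-first order: B6 B1.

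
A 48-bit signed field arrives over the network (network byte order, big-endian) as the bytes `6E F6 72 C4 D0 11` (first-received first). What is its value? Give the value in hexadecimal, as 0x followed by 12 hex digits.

0x6EF672C4D011

Big-endian stores the most-significant byte at the lowest address.
The bytes are already most-significant first: 0x6EF672C4D011.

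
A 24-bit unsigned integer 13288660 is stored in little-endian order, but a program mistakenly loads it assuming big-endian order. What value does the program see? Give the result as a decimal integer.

13288660 in 24-bit hexadecimal is 0xCAC4D4.
Stored little-endian, the bytes at ascending addresses are D4 C4 CA.
Read back as big-endian, the last byte is least significant, giving 0xD4C4CA.
0xD4C4CA = 13944010.

13944010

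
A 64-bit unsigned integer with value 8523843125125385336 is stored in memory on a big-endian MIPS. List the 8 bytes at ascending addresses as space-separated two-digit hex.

8523843125125385336 in hexadecimal, padded to 64 bits, is 0x764AC6293A410C78.
Split into bytes (most-significant first): 76 4A C6 29 3A 41 0C 78.
Big-endian: lowest address holds the most-significant byte.
So the memory order matches the most-significant-first order: 76 4A C6 29 3A 41 0C 78.

76 4A C6 29 3A 41 0C 78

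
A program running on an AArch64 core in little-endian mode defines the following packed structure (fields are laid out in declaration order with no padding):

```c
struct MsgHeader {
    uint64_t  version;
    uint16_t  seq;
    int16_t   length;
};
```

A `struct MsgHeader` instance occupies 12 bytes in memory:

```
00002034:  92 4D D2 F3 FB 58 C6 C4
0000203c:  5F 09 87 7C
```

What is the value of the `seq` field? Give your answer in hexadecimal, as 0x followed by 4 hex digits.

`seq` follows `version` (8 bytes), so it starts at byte offset 8 and occupies 2 bytes.
Bytes at offsets 8..9: 5F 09.
Little-endian: lowest address holds the least-significant byte.
Reassemble most-significant byte first: 09 5F → 0x095F.

0x095F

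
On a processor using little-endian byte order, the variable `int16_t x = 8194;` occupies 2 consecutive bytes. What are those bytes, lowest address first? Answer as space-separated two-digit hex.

02 20

8194 in hexadecimal, padded to 16 bits, is 0x2002.
Split into bytes (most-significant first): 20 02.
Little-endian stores the least-significant byte at the lowest address.
So at ascending addresses the bytes are 02 20.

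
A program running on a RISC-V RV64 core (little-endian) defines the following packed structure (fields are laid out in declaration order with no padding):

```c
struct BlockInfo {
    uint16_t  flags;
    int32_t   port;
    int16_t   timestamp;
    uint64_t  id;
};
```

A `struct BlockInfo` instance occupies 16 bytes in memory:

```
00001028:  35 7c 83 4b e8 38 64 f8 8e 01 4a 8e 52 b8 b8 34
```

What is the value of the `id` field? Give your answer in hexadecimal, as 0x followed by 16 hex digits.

`id` follows `flags` (2 B), `port` (4 B), `timestamp` (2 B), so it starts at offset 2 + 4 + 2 = 8 and occupies 8 bytes.
Bytes at offsets 8..15: 8E 01 4A 8E 52 B8 B8 34.
Little-endian: lowest address holds the least-significant byte.
Reassemble most-significant byte first: 34 B8 B8 52 8E 4A 01 8E → 0x34B8B8528E4A018E.

0x34B8B8528E4A018E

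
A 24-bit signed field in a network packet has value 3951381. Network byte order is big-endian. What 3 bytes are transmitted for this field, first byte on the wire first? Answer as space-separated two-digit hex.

3951381 in hexadecimal, padded to 24 bits, is 0x3C4B15.
Split into bytes (most-significant first): 3C 4B 15.
In big-endian order the high byte comes first in memory.
So the memory order matches the most-significant-first order: 3C 4B 15.

3C 4B 15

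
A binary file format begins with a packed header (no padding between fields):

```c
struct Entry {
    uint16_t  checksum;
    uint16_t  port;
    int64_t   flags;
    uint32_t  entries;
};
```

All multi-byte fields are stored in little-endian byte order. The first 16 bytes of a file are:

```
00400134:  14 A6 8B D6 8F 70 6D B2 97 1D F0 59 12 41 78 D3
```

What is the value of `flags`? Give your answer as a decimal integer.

`flags` follows `checksum` (2 B), `port` (2 B), so it starts at offset 2 + 2 = 4 and occupies 8 bytes.
Bytes at offsets 4..11: 8F 70 6D B2 97 1D F0 59.
Little-endian: lowest address holds the least-significant byte.
Reassemble most-significant byte first: 59 F0 1D 97 B2 6D 70 8F → 0x59F01D97B26D708F.
0x59F01D97B26D708F = 6480712401156927631.

6480712401156927631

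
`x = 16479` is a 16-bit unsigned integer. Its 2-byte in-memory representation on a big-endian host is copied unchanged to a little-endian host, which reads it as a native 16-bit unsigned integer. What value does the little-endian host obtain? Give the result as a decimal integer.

16479 in 16-bit hexadecimal is 0x405F.
Stored big-endian, the bytes at ascending addresses are 40 5F.
Read back as little-endian, the first byte is least significant, giving 0x5F40.
0x5F40 = 24384.

24384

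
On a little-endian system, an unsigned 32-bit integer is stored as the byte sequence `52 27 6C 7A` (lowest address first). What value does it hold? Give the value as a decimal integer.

2053908306

In little-endian order the low byte comes first in memory.
Reassemble most-significant byte first: 7A 6C 27 52 → 0x7A6C2752.
0x7A6C2752 = 2053908306.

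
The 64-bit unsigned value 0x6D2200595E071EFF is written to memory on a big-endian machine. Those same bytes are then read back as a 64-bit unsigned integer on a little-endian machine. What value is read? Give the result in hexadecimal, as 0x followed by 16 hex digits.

0xFF1E075E5900226D

Stored big-endian, the bytes at ascending addresses are 6D 22 00 59 5E 07 1E FF.
Read back as little-endian, the first byte is least significant, giving 0xFF1E075E5900226D.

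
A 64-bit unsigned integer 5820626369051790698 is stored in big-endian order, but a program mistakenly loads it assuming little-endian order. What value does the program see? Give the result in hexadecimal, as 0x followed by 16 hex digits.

0x6A8D9AF9D704C750

5820626369051790698 in 64-bit hexadecimal is 0x50C704D7F99A8D6A.
Stored big-endian, the bytes at ascending addresses are 50 C7 04 D7 F9 9A 8D 6A.
Read back as little-endian, the first byte is least significant, giving 0x6A8D9AF9D704C750.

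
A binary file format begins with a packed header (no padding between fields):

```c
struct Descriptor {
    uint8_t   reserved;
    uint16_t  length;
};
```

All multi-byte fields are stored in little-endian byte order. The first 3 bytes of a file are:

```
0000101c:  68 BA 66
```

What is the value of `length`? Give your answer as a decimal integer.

26298

`length` follows `reserved` (1 byte), so it starts at byte offset 1 and occupies 2 bytes.
Bytes at offsets 1..2: BA 66.
In little-endian order the low byte comes first in memory.
Reassemble most-significant byte first: 66 BA → 0x66BA.
0x66BA = 26298.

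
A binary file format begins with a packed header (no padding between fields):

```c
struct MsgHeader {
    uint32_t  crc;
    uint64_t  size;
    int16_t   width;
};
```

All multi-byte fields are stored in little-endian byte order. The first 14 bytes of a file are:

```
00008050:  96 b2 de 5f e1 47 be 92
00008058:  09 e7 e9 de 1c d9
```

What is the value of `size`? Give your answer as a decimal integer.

`size` follows `crc` (4 bytes), so it starts at byte offset 4 and occupies 8 bytes.
Bytes at offsets 4..11: E1 47 BE 92 09 E7 E9 DE.
Little-endian: lowest address holds the least-significant byte.
Reassemble most-significant byte first: DE E9 E7 09 92 BE 47 E1 → 0xDEE9E70992BE47E1.
0xDEE9E70992BE47E1 = 16062623574296250337.

16062623574296250337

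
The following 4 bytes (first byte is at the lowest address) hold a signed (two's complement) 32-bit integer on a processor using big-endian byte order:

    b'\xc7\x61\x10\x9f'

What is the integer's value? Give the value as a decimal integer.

-949940065

Big-endian stores the most-significant byte at the lowest address.
The bytes are already most-significant first: 0xC761109F.
Top bit is set, so as a signed 32-bit value this is 0xC761109F − 2^32 = -949940065.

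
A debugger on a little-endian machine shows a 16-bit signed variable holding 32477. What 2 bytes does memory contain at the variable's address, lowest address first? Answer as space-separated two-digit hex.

DD 7E

32477 in hexadecimal, padded to 16 bits, is 0x7EDD.
Split into bytes (most-significant first): 7E DD.
Little-endian: lowest address holds the least-significant byte.
So at ascending addresses the bytes are DD 7E.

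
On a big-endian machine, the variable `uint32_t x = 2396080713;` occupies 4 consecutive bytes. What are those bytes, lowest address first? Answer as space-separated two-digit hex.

2396080713 in hexadecimal, padded to 32 bits, is 0x8ED14A49.
Split into bytes (most-significant first): 8E D1 4A 49.
Big-endian: lowest address holds the most-significant byte.
So the memory order matches the most-significant-first order: 8E D1 4A 49.

8E D1 4A 49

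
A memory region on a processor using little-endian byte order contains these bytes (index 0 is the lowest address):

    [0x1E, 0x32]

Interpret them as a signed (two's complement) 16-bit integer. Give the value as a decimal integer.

12830

Little-endian: lowest address holds the least-significant byte.
Reassemble most-significant byte first: 32 1E → 0x321E.
0x321E = 12830.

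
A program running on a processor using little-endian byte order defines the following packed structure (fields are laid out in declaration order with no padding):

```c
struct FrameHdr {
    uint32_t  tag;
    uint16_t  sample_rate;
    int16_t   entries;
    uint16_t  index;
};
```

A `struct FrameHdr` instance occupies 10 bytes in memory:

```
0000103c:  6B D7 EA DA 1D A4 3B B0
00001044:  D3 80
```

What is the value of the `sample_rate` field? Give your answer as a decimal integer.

`sample_rate` follows `tag` (4 bytes), so it starts at byte offset 4 and occupies 2 bytes.
Bytes at offsets 4..5: 1D A4.
Little-endian stores the least-significant byte at the lowest address.
Reassemble most-significant byte first: A4 1D → 0xA41D.
0xA41D = 42013.

42013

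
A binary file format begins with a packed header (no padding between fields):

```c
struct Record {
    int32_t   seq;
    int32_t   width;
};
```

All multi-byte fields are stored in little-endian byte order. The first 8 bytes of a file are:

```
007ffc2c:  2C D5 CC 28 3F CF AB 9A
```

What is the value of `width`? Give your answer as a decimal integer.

-1700016321

`width` follows `seq` (4 bytes), so it starts at byte offset 4 and occupies 4 bytes.
Bytes at offsets 4..7: 3F CF AB 9A.
Little-endian: lowest address holds the least-significant byte.
Reassemble most-significant byte first: 9A AB CF 3F → 0x9AABCF3F.
Top bit is set, so as a signed 32-bit value this is 0x9AABCF3F − 2^32 = -1700016321.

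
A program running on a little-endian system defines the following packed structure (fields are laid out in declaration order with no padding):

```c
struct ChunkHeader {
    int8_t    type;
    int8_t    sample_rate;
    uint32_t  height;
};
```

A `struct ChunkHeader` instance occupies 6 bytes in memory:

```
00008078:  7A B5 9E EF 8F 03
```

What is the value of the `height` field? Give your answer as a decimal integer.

59764638

`height` follows `type` (1 B), `sample_rate` (1 B), so it starts at offset 1 + 1 = 2 and occupies 4 bytes.
Bytes at offsets 2..5: 9E EF 8F 03.
In little-endian order the low byte comes first in memory.
Reassemble most-significant byte first: 03 8F EF 9E → 0x038FEF9E.
0x038FEF9E = 59764638.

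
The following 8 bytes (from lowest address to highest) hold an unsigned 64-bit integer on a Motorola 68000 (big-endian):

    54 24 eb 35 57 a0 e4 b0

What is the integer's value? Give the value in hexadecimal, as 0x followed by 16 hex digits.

Big-endian: lowest address holds the most-significant byte.
The bytes are already most-significant first: 0x5424EB3557A0E4B0.

0x5424EB3557A0E4B0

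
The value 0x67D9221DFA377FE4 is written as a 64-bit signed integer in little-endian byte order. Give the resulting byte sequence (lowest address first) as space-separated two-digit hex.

E4 7F 37 FA 1D 22 D9 67

Split into bytes (most-significant first): 67 D9 22 1D FA 37 7F E4.
Little-endian stores the least-significant byte at the lowest address.
So at ascending addresses the bytes are E4 7F 37 FA 1D 22 D9 67.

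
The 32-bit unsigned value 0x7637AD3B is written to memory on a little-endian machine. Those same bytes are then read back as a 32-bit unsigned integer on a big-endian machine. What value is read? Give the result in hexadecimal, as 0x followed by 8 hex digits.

Stored little-endian, the bytes at ascending addresses are 3B AD 37 76.
Read back as big-endian, the last byte is least significant, giving 0x3BAD3776.

0x3BAD3776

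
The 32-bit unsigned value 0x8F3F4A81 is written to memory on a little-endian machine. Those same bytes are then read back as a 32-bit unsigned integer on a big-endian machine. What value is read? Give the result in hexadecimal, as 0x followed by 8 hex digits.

Stored little-endian, the bytes at ascending addresses are 81 4A 3F 8F.
Read back as big-endian, the last byte is least significant, giving 0x814A3F8F.

0x814A3F8F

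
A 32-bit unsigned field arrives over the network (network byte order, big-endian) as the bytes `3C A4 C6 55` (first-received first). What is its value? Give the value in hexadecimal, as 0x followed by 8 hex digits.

Big-endian stores the most-significant byte at the lowest address.
The bytes are already most-significant first: 0x3CA4C655.

0x3CA4C655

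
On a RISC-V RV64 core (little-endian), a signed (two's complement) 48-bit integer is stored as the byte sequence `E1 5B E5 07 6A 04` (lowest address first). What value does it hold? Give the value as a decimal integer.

Little-endian: lowest address holds the least-significant byte.
Reassemble most-significant byte first: 04 6A 07 E5 5B E1 → 0x046A07E55BE1.
0x046A07E55BE1 = 4853445516257.

4853445516257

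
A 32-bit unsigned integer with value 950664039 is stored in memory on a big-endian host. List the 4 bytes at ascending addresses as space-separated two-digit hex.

950664039 in hexadecimal, padded to 32 bits, is 0x38A9FB67.
Split into bytes (most-significant first): 38 A9 FB 67.
In big-endian order the high byte comes first in memory.
So the memory order matches the most-significant-first order: 38 A9 FB 67.

38 A9 FB 67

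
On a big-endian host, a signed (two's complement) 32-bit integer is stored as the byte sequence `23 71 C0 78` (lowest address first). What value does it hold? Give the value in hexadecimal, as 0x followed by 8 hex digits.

0x2371C078

Big-endian: lowest address holds the most-significant byte.
The bytes are already most-significant first: 0x2371C078.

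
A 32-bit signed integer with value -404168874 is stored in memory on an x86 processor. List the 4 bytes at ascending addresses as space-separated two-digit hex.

56 DF E8 E7

Two's complement of -404168874 in 32 bits: 404168874 = 0x181720AA; invert → 0xE7E8DF55; add 1 → 0xE7E8DF56.
Split into bytes (most-significant first): E7 E8 DF 56.
Little-endian: lowest address holds the least-significant byte.
So at ascending addresses the bytes are 56 DF E8 E7.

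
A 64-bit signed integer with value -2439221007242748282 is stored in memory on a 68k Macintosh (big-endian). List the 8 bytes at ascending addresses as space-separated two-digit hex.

Two's complement of -2439221007242748282 in 64 bits: 2439221007242748282 = 0x21D9DA95215FE17A; invert → 0xDE26256ADEA01E85; add 1 → 0xDE26256ADEA01E86.
Split into bytes (most-significant first): DE 26 25 6A DE A0 1E 86.
Big-endian: lowest address holds the most-significant byte.
So the memory order matches the most-significant-first order: DE 26 25 6A DE A0 1E 86.

DE 26 25 6A DE A0 1E 86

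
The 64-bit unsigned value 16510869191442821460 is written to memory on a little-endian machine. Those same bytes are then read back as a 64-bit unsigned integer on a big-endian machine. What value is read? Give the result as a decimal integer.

16510869191442821460 in 64-bit hexadecimal is 0xE522640D20E3F154.
Stored little-endian, the bytes at ascending addresses are 54 F1 E3 20 0D 64 22 E5.
Read back as big-endian, the last byte is least significant, giving 0x54F1E3200D6422E5.
0x54F1E3200D6422E5 = 6120923095376339685.

6120923095376339685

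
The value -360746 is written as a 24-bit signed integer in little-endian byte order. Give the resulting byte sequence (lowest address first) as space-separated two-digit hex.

Two's complement of -360746 in 24 bits: 360746 = 0x05812A; invert → 0xFA7ED5; add 1 → 0xFA7ED6.
Split into bytes (most-significant first): FA 7E D6.
Little-endian: lowest address holds the least-significant byte.
So at ascending addresses the bytes are D6 7E FA.

D6 7E FA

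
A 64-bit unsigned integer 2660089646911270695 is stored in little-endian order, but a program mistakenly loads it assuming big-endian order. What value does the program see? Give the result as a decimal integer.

2823712618417089060

2660089646911270695 in 64-bit hexadecimal is 0x24EA8970AAD72F27.
Stored little-endian, the bytes at ascending addresses are 27 2F D7 AA 70 89 EA 24.
Read back as big-endian, the last byte is least significant, giving 0x272FD7AA7089EA24.
0x272FD7AA7089EA24 = 2823712618417089060.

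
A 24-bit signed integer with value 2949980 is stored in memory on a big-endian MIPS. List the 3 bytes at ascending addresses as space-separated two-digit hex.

2949980 in hexadecimal, padded to 24 bits, is 0x2D035C.
Split into bytes (most-significant first): 2D 03 5C.
Big-endian stores the most-significant byte at the lowest address.
So the memory order matches the most-significant-first order: 2D 03 5C.

2D 03 5C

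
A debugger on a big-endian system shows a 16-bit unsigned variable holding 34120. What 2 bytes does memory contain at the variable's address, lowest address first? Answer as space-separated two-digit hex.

34120 in hexadecimal, padded to 16 bits, is 0x8548.
Split into bytes (most-significant first): 85 48.
In big-endian order the high byte comes first in memory.
So the memory order matches the most-significant-first order: 85 48.

85 48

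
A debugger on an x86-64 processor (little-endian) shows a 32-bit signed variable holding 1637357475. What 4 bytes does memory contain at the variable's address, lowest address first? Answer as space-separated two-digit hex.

A3 17 98 61

1637357475 in hexadecimal, padded to 32 bits, is 0x619817A3.
Split into bytes (most-significant first): 61 98 17 A3.
Little-endian: lowest address holds the least-significant byte.
So at ascending addresses the bytes are A3 17 98 61.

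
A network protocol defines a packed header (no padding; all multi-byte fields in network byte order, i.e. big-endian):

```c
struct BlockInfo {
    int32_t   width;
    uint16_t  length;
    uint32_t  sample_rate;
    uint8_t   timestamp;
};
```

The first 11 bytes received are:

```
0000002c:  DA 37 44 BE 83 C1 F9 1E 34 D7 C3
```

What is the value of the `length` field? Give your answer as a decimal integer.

33729

`length` follows `width` (4 bytes), so it starts at byte offset 4 and occupies 2 bytes.
Bytes at offsets 4..5: 83 C1.
In big-endian order the high byte comes first in memory.
The bytes are already most-significant first: 0x83C1.
0x83C1 = 33729.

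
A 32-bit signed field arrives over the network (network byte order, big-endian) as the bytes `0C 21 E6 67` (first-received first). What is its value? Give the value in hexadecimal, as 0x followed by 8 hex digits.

Big-endian: lowest address holds the most-significant byte.
The bytes are already most-significant first: 0x0C21E667.

0x0C21E667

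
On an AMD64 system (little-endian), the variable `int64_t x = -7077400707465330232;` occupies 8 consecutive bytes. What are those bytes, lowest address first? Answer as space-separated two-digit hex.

Two's complement of -7077400707465330232 in 64 bits: 7077400707465330232 = 0x6237FA721D91BE38; invert → 0x9DC8058DE26E41C7; add 1 → 0x9DC8058DE26E41C8.
Split into bytes (most-significant first): 9D C8 05 8D E2 6E 41 C8.
Little-endian: lowest address holds the least-significant byte.
So at ascending addresses the bytes are C8 41 6E E2 8D 05 C8 9D.

C8 41 6E E2 8D 05 C8 9D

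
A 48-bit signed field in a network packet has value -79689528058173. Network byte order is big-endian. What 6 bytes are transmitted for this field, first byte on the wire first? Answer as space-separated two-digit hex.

Two's complement of -79689528058173 in 48 bits: 79689528058173 = 0x487A2A03213D; invert → 0xB785D5FCDEC2; add 1 → 0xB785D5FCDEC3.
Split into bytes (most-significant first): B7 85 D5 FC DE C3.
In big-endian order the high byte comes first in memory.
So the memory order matches the most-significant-first order: B7 85 D5 FC DE C3.

B7 85 D5 FC DE C3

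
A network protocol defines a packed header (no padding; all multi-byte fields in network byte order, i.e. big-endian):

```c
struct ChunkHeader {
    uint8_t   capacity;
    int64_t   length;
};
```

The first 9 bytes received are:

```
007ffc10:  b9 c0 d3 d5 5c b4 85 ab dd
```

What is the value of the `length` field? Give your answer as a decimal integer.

`length` follows `capacity` (1 byte), so it starts at byte offset 1 and occupies 8 bytes.
Bytes at offsets 1..8: C0 D3 D5 5C B4 85 AB DD.
Big-endian: lowest address holds the most-significant byte.
The bytes are already most-significant first: 0xC0D3D55CB485ABDD.
Top bit is set, so as a signed 64-bit value this is 0xC0D3D55CB485ABDD − 2^64 = -4552060204199072803.

-4552060204199072803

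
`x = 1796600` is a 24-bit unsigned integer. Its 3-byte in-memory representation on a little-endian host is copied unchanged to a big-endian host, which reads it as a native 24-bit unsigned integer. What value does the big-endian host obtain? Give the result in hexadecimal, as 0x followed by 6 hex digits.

0xF8691B

1796600 in 24-bit hexadecimal is 0x1B69F8.
Stored little-endian, the bytes at ascending addresses are F8 69 1B.
Read back as big-endian, the last byte is least significant, giving 0xF8691B.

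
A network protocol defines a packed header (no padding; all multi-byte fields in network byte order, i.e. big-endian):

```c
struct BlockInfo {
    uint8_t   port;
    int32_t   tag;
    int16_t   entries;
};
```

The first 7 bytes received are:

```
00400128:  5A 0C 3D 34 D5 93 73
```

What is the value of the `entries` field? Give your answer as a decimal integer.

-27789

`entries` follows `port` (1 B), `tag` (4 B), so it starts at offset 1 + 4 = 5 and occupies 2 bytes.
Bytes at offsets 5..6: 93 73.
Big-endian stores the most-significant byte at the lowest address.
The bytes are already most-significant first: 0x9373.
Top bit is set, so as a signed 16-bit value this is 0x9373 − 2^16 = -27789.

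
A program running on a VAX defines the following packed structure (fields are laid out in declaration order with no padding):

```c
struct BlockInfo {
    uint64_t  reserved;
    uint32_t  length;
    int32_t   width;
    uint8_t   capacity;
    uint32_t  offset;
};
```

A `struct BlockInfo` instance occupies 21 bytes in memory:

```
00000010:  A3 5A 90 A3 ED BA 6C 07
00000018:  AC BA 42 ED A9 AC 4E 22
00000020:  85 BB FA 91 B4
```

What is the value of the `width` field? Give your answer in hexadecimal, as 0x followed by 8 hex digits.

`width` follows `reserved` (8 B), `length` (4 B), so it starts at offset 8 + 4 = 12 and occupies 4 bytes.
Bytes at offsets 12..15: A9 AC 4E 22.
Little-endian: lowest address holds the least-significant byte.
Reassemble most-significant byte first: 22 4E AC A9 → 0x224EACA9.

0x224EACA9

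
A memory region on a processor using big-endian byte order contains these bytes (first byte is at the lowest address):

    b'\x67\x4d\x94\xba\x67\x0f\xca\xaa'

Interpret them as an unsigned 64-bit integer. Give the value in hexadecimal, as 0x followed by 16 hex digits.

In big-endian order the high byte comes first in memory.
The bytes are already most-significant first: 0x674D94BA670FCAAA.

0x674D94BA670FCAAA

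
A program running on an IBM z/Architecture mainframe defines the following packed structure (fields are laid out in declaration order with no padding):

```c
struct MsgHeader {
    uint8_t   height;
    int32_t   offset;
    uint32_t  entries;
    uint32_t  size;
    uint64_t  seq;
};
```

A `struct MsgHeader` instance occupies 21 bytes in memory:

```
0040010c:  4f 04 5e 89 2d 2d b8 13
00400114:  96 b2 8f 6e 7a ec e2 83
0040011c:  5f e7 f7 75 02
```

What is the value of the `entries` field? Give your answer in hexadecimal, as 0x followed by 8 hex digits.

0x2DB81396

`entries` follows `height` (1 B), `offset` (4 B), so it starts at offset 1 + 4 = 5 and occupies 4 bytes.
Bytes at offsets 5..8: 2D B8 13 96.
In big-endian order the high byte comes first in memory.
The bytes are already most-significant first: 0x2DB81396.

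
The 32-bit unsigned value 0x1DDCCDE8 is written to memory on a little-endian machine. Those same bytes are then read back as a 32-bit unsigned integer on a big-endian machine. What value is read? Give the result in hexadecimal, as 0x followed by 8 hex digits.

Stored little-endian, the bytes at ascending addresses are E8 CD DC 1D.
Read back as big-endian, the last byte is least significant, giving 0xE8CDDC1D.

0xE8CDDC1D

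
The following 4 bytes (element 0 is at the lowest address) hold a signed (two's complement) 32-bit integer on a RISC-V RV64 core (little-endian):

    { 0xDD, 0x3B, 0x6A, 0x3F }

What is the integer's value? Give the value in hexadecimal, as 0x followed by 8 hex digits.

0x3F6A3BDD

In little-endian order the low byte comes first in memory.
Reassemble most-significant byte first: 3F 6A 3B DD → 0x3F6A3BDD.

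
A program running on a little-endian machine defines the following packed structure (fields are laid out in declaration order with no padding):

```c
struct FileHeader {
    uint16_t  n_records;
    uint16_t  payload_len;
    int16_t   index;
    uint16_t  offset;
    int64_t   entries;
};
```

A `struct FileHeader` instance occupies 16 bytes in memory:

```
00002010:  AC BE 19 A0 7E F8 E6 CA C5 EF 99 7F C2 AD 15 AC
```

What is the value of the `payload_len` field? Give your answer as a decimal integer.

40985

`payload_len` follows `n_records` (2 bytes), so it starts at byte offset 2 and occupies 2 bytes.
Bytes at offsets 2..3: 19 A0.
Little-endian stores the least-significant byte at the lowest address.
Reassemble most-significant byte first: A0 19 → 0xA019.
0xA019 = 40985.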